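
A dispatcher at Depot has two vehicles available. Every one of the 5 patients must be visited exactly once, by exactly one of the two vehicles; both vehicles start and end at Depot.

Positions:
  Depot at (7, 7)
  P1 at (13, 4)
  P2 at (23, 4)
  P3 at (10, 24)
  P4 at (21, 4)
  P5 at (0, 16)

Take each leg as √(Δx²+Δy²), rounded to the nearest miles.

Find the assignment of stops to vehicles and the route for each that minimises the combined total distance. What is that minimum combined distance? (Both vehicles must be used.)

74 miles — the smallest possible combined total.

There are 2^4 − 1 = 15 ways to divide the 5 stops into two non-empty groups. For each, the best each vehicle can do is its own shortest tour through its group:
  {P1} + {P2, P3, P4, P5}: 14 + 64 = 78
  {P2} + {P1, P3, P4, P5}: 32 + 62 = 94
  {P1, P2} + {P3, P4, P5}: 33 + 61 = 94
  {P3} + {P1, P2, P4, P5}: 34 + 54 = 88
  {P1, P3} + {P2, P4, P5}: 44 + 53 = 97
  {P2, P3} + {P1, P4, P5}: 57 + 50 = 107
  … (15 splits in total)
  {P1, P2, P4} + {P3, P5}: 33 + 41 = 74  ← best
Best: vehicle 1 Depot → P1 → P2 → P4 → Depot = 33; vehicle 2 Depot → P3 → P5 → Depot = 41; combined 74.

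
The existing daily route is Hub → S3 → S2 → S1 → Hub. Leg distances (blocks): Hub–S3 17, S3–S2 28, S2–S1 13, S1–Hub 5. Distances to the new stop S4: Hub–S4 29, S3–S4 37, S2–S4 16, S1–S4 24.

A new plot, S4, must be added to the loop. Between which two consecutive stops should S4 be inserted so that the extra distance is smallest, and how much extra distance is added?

Minimum extra distance: 25 blocks, inserting S4 between S3 and S2.

Insertion cost between consecutive stops i–j is d(i,S4) + d(S4,j) − d(i,j):
  between Hub and S3: 29 + 37 − 17 = 49
  between S3 and S2: 37 + 16 − 28 = 25
  between S2 and S1: 16 + 24 − 13 = 27
  between S1 and Hub: 24 + 29 − 5 = 48
Cheapest insertion is between S3 and S2, adding 25.
New total = 63 + 25 = 88.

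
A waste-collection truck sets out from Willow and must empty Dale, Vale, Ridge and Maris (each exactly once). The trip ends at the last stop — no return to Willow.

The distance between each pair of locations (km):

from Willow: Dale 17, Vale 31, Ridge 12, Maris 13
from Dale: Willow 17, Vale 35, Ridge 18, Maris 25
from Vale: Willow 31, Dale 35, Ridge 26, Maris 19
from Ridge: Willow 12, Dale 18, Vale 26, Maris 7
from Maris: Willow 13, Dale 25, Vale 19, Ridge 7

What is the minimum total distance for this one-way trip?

61 km — the minimum one-way total.

There are 4! = 24 possible orderings.
Willow→Dale→Vale→Ridge→Maris: 17+35+26+7 = 85
Willow→Dale→Vale→Maris→Ridge: 17+35+19+7 = 78
Willow→Dale→Ridge→Vale→Maris: 17+18+26+19 = 80
Willow→Dale→Ridge→Maris→Vale: 17+18+7+19 = 61
Willow→Dale→Maris→Vale→Ridge: 17+25+19+26 = 87
Willow→Dale→Maris→Ridge→Vale: 17+25+7+26 = 75
Willow→Vale→Dale→Ridge→Maris: 31+35+18+7 = 91
Willow→Vale→Dale→Maris→Ridge: 31+35+25+7 = 98
Willow→Vale→Ridge→Dale→Maris: 31+26+18+25 = 100
Willow→Vale→Ridge→Maris→Dale: 31+26+7+25 = 89
Willow→Vale→Maris→Dale→Ridge: 31+19+25+18 = 93
Willow→Vale→Maris→Ridge→Dale: 31+19+7+18 = 75
Willow→Ridge→Dale→Vale→Maris: 12+18+35+19 = 84
Willow→Ridge→Dale→Maris→Vale: 12+18+25+19 = 74
… (10 more)
The minimum is 61.
One shortest path: Willow → Dale → Ridge → Maris → Vale.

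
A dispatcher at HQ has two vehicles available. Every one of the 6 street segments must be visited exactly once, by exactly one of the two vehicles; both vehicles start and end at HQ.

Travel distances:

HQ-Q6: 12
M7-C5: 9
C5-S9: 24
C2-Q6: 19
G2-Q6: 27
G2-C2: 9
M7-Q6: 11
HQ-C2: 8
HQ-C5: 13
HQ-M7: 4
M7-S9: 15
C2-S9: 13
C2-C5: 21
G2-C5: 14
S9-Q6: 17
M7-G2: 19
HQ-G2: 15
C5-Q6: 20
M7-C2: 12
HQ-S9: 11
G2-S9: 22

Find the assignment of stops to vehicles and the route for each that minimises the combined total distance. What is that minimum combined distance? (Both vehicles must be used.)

Minimum combined distance: 84.

Try each way of splitting the stops between the two vehicles (each non-empty) and, for each split, find the best tour for each vehicle:
  {M7} + {G2, C2, C5, S9, Q6}: 8 + 78 = 86
  {G2} + {M7, C2, C5, S9, Q6}: 30 + 71 = 101
  {M7, G2} + {C2, C5, S9, Q6}: 38 + 71 = 109
  {C2} + {M7, G2, C5, S9, Q6}: 16 + 77 = 93
  {M7, C2} + {G2, C5, S9, Q6}: 24 + 77 = 101
  {G2, C2} + {M7, C5, S9, Q6}: 32 + 61 = 93
  … (31 splits in total)
  {M7, G2, C2, C5} + {S9, Q6}: 44 + 40 = 84  ← best
Best: vehicle 1 HQ → M7 → C5 → G2 → C2 → HQ = 44; vehicle 2 HQ → S9 → Q6 → HQ = 40; combined 84.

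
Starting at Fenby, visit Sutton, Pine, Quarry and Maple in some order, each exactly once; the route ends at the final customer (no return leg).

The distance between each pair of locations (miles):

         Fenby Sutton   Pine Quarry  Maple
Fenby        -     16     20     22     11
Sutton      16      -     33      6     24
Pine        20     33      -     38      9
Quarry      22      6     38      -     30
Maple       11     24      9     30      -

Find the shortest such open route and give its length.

There are 4! = 24 possible orderings.
Fenby→Sutton→Pine→Quarry→Maple: 16+33+38+30 = 117
Fenby→Sutton→Pine→Maple→Quarry: 16+33+9+30 = 88
Fenby→Sutton→Quarry→Pine→Maple: 16+6+38+9 = 69
Fenby→Sutton→Quarry→Maple→Pine: 16+6+30+9 = 61
Fenby→Sutton→Maple→Pine→Quarry: 16+24+9+38 = 87
Fenby→Sutton→Maple→Quarry→Pine: 16+24+30+38 = 108
Fenby→Pine→Sutton→Quarry→Maple: 20+33+6+30 = 89
Fenby→Pine→Sutton→Maple→Quarry: 20+33+24+30 = 107
Fenby→Pine→Quarry→Sutton→Maple: 20+38+6+24 = 88
Fenby→Pine→Quarry→Maple→Sutton: 20+38+30+24 = 112
Fenby→Pine→Maple→Sutton→Quarry: 20+9+24+6 = 59
Fenby→Pine→Maple→Quarry→Sutton: 20+9+30+6 = 65
Fenby→Quarry→Sutton→Pine→Maple: 22+6+33+9 = 70
Fenby→Quarry→Sutton→Maple→Pine: 22+6+24+9 = 61
… (10 more)
The minimum is 59.
One shortest path: Fenby → Pine → Maple → Sutton → Quarry.

59 miles — the minimum one-way total.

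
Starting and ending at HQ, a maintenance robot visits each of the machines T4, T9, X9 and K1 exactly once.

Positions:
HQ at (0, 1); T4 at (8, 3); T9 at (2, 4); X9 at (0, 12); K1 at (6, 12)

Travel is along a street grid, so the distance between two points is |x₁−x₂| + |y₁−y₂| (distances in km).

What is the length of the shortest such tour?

There are 12 distinct closed tours to check (reversals are equivalent).
HQ - T4 - T9 - X9 - K1 - HQ: 10+7+10+6+17 = 50
HQ - T4 - T9 - K1 - X9 - HQ: 10+7+12+6+11 = 46
HQ - T4 - X9 - T9 - K1 - HQ: 10+17+10+12+17 = 66
HQ - T4 - X9 - K1 - T9 - HQ: 10+17+6+12+5 = 50
HQ - T4 - K1 - T9 - X9 - HQ: 10+11+12+10+11 = 54
HQ - T4 - K1 - X9 - T9 - HQ: 10+11+6+10+5 = 42
HQ - T9 - T4 - X9 - K1 - HQ: 5+7+17+6+17 = 52
HQ - T9 - T4 - K1 - X9 - HQ: 5+7+11+6+11 = 40
HQ - T9 - X9 - T4 - K1 - HQ: 5+10+17+11+17 = 60
HQ - T9 - K1 - T4 - X9 - HQ: 5+12+11+17+11 = 56
HQ - X9 - T4 - T9 - K1 - HQ: 11+17+7+12+17 = 64
HQ - X9 - T9 - T4 - K1 - HQ: 11+10+7+11+17 = 56
The minimum is 40.
One optimal route: HQ → T9 → T4 → K1 → X9 → HQ (or its reverse).

Minimum total distance: 40 km.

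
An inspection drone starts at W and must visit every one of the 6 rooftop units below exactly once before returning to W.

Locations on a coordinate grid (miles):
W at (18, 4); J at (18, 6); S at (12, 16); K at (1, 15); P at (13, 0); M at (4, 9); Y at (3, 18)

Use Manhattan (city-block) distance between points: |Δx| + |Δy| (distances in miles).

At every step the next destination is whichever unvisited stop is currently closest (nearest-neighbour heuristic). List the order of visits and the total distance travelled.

W → [J:2 / P:9 / S:18 / M:19 / K:28 / Y:29] → J (2)
J → [P:11 / S:16 / M:17 / K:26 / Y:27] → P (11)
P → [S:17 / M:18 / K:27 / Y:28] → S (17)
S → [Y:11 / K:12 / M:15] → Y (11)
Y → [K:5 / M:10] → K (5)
K → [M:9] → M (9)
Return M→W: 19.
Total = 2 + 11 + 17 + 11 + 5 + 9 + 19 = 74.

Total distance 74 miles via the nearest-neighbour route W → J → P → S → Y → K → M → W.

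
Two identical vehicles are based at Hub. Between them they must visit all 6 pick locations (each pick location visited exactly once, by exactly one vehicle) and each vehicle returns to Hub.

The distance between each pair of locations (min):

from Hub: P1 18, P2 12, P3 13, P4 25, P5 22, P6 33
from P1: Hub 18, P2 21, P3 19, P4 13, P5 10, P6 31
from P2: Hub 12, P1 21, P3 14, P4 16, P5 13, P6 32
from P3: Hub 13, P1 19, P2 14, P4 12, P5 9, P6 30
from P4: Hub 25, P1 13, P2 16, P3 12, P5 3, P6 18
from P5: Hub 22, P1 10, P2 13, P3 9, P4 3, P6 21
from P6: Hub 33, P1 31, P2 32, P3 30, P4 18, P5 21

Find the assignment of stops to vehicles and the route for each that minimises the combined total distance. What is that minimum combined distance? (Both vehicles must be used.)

Minimum combined distance: 116 min.

Try each way of splitting the stops between the two vehicles (each non-empty) and, for each split, find the best tour for each vehicle:
  {P1} + {P2, P3, P4, P5, P6}: 36 + 87 = 123
  {P2} + {P1, P3, P4, P5, P6}: 24 + 92 = 116
  {P1, P2} + {P3, P4, P5, P6}: 51 + 76 = 127
  {P3} + {P1, P2, P4, P5, P6}: 26 + 93 = 119
  {P1, P3} + {P2, P4, P5, P6}: 50 + 79 = 129
  {P2, P3} + {P1, P4, P5, P6}: 39 + 82 = 121
  … (31 splits in total)
Best: vehicle 1 Hub → P2 → Hub = 24; vehicle 2 Hub → P1 → P4 → P6 → P5 → P3 → Hub = 92; combined 116.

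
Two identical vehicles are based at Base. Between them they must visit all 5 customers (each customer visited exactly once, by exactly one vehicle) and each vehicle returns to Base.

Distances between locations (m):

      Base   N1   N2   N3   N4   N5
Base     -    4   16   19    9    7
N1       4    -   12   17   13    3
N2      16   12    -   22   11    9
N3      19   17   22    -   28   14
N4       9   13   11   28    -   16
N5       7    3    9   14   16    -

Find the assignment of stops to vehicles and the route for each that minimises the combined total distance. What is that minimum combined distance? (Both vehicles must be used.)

Minimum combined distance: 70 m.

Check every non-empty split of the stops between the two vehicles; for each half take its own optimal tour:
  {N1} + {N2, N3, N4, N5}: 8 + 62 = 70
  {N2} + {N1, N3, N4, N5}: 32 + 58 = 90
  {N1, N2} + {N3, N4, N5}: 32 + 58 = 90
  {N3} + {N1, N2, N4, N5}: 38 + 36 = 74
  {N1, N3} + {N2, N4, N5}: 40 + 36 = 76
  {N2, N3} + {N1, N4, N5}: 57 + 32 = 89
  … (15 splits in total)
Best: vehicle 1 Base → N1 → Base = 8; vehicle 2 Base → N3 → N5 → N2 → N4 → Base = 62; combined 70.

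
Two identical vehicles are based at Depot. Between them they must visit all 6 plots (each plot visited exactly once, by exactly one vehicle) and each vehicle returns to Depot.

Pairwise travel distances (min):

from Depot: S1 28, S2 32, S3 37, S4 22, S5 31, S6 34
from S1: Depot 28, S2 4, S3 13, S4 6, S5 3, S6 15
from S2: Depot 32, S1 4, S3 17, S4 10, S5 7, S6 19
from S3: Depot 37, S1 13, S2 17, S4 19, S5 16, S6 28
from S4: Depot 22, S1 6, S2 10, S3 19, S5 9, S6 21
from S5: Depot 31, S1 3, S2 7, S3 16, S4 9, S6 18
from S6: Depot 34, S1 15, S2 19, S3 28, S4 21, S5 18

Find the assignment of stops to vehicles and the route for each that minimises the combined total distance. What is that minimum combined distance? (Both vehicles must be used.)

Minimum combined distance: 157 min.

There are 2^5 − 1 = 31 ways to divide the 6 stops into two non-empty groups. For each, the best each vehicle can do is its own shortest tour through its group:
  {S1} + {S2, S3, S4, S5, S6}: 56 + 117 = 173
  {S2} + {S1, S3, S4, S5, S6}: 64 + 109 = 173
  {S1, S2} + {S3, S4, S5, S6}: 64 + 109 = 173
  {S3} + {S1, S2, S4, S5, S6}: 74 + 91 = 165
  {S1, S3} + {S2, S4, S5, S6}: 78 + 91 = 169
  {S2, S3} + {S1, S4, S5, S6}: 86 + 83 = 169
  … (31 splits in total)
  {S4} + {S1, S2, S3, S5, S6}: 44 + 113 = 157  ← best
Best: vehicle 1 Depot → S4 → Depot = 44; vehicle 2 Depot → S3 → S1 → S2 → S5 → S6 → Depot = 113; combined 157.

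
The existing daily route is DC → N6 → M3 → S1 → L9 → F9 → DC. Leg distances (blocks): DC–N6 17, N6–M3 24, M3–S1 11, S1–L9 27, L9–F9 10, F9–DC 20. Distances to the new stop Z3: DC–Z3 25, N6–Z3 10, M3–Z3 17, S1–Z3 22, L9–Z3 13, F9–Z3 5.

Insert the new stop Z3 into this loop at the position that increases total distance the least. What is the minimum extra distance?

Adding 3 blocks by placing Z3 on the N6–M3 leg.

Insertion cost between consecutive stops i–j is d(i,Z3) + d(Z3,j) − d(i,j):
  between DC and N6: 25 + 10 − 17 = 18
  between N6 and M3: 10 + 17 − 24 = 3
  between M3 and S1: 17 + 22 − 11 = 28
  between S1 and L9: 22 + 13 − 27 = 8
  between L9 and F9: 13 + 5 − 10 = 8
  between F9 and DC: 5 + 25 − 20 = 10
Cheapest insertion is between N6 and M3, adding 3.
New total = 109 + 3 = 112.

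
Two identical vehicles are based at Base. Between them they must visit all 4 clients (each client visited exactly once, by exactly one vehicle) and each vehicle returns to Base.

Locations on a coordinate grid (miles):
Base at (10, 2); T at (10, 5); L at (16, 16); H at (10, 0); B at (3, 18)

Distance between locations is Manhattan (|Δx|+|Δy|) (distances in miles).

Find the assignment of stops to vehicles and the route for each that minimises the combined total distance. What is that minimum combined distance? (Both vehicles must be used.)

Check every non-empty split of the stops between the two vehicles; for each half take its own optimal tour:
  {T} + {L, H, B}: 6 + 62 = 68
  {L} + {T, H, B}: 40 + 50 = 90
  {T, L} + {H, B}: 40 + 50 = 90
  {H} + {T, L, B}: 4 + 58 = 62
  {T, H} + {L, B}: 10 + 58 = 68
  {L, H} + {T, B}: 44 + 46 = 90
  … (7 splits in total)
Best: vehicle 1 Base → H → Base = 4; vehicle 2 Base → T → L → B → Base = 58; combined 62.

Minimum combined distance: 62 miles.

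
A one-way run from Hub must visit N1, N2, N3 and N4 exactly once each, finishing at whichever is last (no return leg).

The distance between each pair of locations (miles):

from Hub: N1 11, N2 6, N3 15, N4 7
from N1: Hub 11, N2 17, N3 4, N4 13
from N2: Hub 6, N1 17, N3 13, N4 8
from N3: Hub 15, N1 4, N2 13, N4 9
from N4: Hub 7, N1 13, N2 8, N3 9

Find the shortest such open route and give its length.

Minimum one-way distance = 27 miles.

There are 4! = 24 possible orderings.
Hub→N1→N2→N3→N4: 11+17+13+9 = 50
Hub→N1→N2→N4→N3: 11+17+8+9 = 45
Hub→N1→N3→N2→N4: 11+4+13+8 = 36
Hub→N1→N3→N4→N2: 11+4+9+8 = 32
Hub→N1→N4→N2→N3: 11+13+8+13 = 45
Hub→N1→N4→N3→N2: 11+13+9+13 = 46
Hub→N2→N1→N3→N4: 6+17+4+9 = 36
Hub→N2→N1→N4→N3: 6+17+13+9 = 45
Hub→N2→N3→N1→N4: 6+13+4+13 = 36
Hub→N2→N3→N4→N1: 6+13+9+13 = 41
Hub→N2→N4→N1→N3: 6+8+13+4 = 31
Hub→N2→N4→N3→N1: 6+8+9+4 = 27
Hub→N3→N1→N2→N4: 15+4+17+8 = 44
Hub→N3→N1→N4→N2: 15+4+13+8 = 40
… (10 more)
The minimum is 27.
One shortest path: Hub → N2 → N4 → N3 → N1.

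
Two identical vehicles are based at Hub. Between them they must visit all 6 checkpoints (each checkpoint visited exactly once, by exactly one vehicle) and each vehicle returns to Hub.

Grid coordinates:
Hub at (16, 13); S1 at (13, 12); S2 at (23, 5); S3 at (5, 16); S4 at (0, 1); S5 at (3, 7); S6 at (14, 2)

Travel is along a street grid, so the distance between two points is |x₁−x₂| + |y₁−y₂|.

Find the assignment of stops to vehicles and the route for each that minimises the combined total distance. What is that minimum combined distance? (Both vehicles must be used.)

Minimum combined distance: 84.

Check every non-empty split of the stops between the two vehicles; for each half take its own optimal tour:
  {S1} + {S2, S3, S4, S5, S6}: 8 + 76 = 84
  {S2} + {S1, S3, S4, S5, S6}: 30 + 64 = 94
  {S1, S2} + {S3, S4, S5, S6}: 36 + 62 = 98
  {S3} + {S1, S2, S4, S5, S6}: 28 + 70 = 98
  {S1, S3} + {S2, S4, S5, S6}: 30 + 70 = 100
  {S2, S3} + {S1, S4, S5, S6}: 58 + 56 = 114
  … (31 splits in total)
Best: vehicle 1 Hub → S1 → Hub = 8; vehicle 2 Hub → S2 → S6 → S4 → S5 → S3 → Hub = 76; combined 84.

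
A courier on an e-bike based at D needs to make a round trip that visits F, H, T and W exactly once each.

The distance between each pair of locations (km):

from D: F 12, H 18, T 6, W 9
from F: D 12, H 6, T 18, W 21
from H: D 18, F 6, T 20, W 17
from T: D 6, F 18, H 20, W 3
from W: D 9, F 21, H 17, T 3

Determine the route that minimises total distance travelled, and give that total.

There are 12 distinct closed tours to check (reversals are equivalent).
D→F→H→T→W→D: 12+6+20+3+9 = 50
D→F→H→W→T→D: 12+6+17+3+6 = 44
D→F→T→H→W→D: 12+18+20+17+9 = 76
D→F→T→W→H→D: 12+18+3+17+18 = 68
D→F→W→H→T→D: 12+21+17+20+6 = 76
D→F→W→T→H→D: 12+21+3+20+18 = 74
D→H→F→T→W→D: 18+6+18+3+9 = 54
D→H→F→W→T→D: 18+6+21+3+6 = 54
D→H→T→F→W→D: 18+20+18+21+9 = 86
D→H→W→F→T→D: 18+17+21+18+6 = 80
D→T→F→H→W→D: 6+18+6+17+9 = 56
D→T→H→F→W→D: 6+20+6+21+9 = 62
The minimum is 44.
One optimal route: D → F → H → W → T → D (or its reverse).

Shortest round trip = 44 km.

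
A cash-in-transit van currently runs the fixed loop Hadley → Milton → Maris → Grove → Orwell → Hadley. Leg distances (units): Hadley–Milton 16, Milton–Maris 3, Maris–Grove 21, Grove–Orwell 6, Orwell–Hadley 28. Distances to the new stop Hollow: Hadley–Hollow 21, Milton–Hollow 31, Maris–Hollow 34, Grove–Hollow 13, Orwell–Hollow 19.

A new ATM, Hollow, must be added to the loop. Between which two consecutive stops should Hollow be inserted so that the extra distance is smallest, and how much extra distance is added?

Insertion cost between consecutive stops i–j is d(i,Hollow) + d(Hollow,j) − d(i,j):
  between Hadley and Milton: 21 + 31 − 16 = 36
  between Milton and Maris: 31 + 34 − 3 = 62
  between Maris and Grove: 34 + 13 − 21 = 26
  between Grove and Orwell: 13 + 19 − 6 = 26
  between Orwell and Hadley: 19 + 21 − 28 = 12
Cheapest insertion is between Orwell and Hadley, adding 12.
New total = 74 + 12 = 86.

+12 — insert Hollow between Orwell and Hadley.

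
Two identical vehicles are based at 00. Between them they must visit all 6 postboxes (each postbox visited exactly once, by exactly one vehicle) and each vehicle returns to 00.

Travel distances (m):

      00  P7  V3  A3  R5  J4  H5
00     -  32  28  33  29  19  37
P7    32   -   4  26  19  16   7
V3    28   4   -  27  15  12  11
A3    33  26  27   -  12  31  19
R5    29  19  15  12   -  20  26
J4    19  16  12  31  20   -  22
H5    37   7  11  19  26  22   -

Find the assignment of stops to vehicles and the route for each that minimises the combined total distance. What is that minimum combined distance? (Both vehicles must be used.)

Try each way of splitting the stops between the two vehicles (each non-empty) and, for each split, find the best tour for each vehicle:
  {P7} + {V3, A3, R5, J4, H5}: 64 + 102 = 166
  {V3} + {P7, A3, R5, J4, H5}: 56 + 102 = 158
  {P7, V3} + {A3, R5, J4, H5}: 64 + 101 = 165
  {A3} + {P7, V3, R5, J4, H5}: 66 + 96 = 162
  {P7, A3} + {V3, R5, J4, H5}: 91 + 96 = 187
  {V3, A3} + {P7, R5, J4, H5}: 88 + 96 = 184
  … (31 splits in total)
  {J4} + {P7, V3, A3, R5, H5}: 38 + 99 = 137  ← best
Best: vehicle 1 00 → J4 → 00 = 38; vehicle 2 00 → V3 → P7 → H5 → A3 → R5 → 00 = 99; combined 137.

137 m — the smallest possible combined total.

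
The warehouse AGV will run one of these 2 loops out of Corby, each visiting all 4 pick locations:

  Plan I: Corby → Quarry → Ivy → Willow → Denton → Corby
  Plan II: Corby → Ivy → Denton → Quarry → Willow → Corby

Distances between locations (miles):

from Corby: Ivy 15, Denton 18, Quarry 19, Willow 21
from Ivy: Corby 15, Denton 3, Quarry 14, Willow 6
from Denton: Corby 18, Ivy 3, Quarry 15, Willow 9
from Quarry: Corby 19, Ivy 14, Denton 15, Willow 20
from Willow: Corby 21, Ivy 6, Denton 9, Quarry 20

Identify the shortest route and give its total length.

Shortest is Plan I, total 66 miles.

Plan I: 19 + 14 + 6 + 9 + 18 = 66
Plan II: 15 + 3 + 15 + 20 + 21 = 74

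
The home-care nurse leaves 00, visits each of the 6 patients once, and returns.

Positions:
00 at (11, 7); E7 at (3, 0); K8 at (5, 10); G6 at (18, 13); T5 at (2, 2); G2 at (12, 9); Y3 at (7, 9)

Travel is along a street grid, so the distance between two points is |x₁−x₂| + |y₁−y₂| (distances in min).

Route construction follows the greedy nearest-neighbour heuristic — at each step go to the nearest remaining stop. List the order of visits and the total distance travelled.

Total distance 66 min via the nearest-neighbour route 00 → G2 → Y3 → K8 → T5 → E7 → G6 → 00.

From 00: distances to unvisited — G2=3, Y3=6, K8=9, G6=13, T5=14, E7=15. Nearest is G2 (3).
From G2: distances to unvisited — Y3=5, K8=8, G6=10, T5=17, E7=18. Nearest is Y3 (5).
From Y3: distances to unvisited — K8=3, T5=12, E7=13, G6=15. Nearest is K8 (3).
From K8: distances to unvisited — T5=11, E7=12, G6=16. Nearest is T5 (11).
From T5: distances to unvisited — E7=3, G6=27. Nearest is E7 (3).
From E7: distances to unvisited — G6=28. Nearest is G6 (28).
Return G6→00: 13.
Total = 3 + 5 + 3 + 11 + 3 + 28 + 13 = 66.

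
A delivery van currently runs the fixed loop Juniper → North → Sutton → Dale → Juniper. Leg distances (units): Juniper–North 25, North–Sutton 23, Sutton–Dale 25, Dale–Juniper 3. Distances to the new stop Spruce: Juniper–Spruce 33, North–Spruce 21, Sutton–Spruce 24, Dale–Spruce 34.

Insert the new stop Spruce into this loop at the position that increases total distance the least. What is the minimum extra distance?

Insertion cost between consecutive stops i–j is d(i,Spruce) + d(Spruce,j) − d(i,j):
  between Juniper and North: 33 + 21 − 25 = 29
  between North and Sutton: 21 + 24 − 23 = 22
  between Sutton and Dale: 24 + 34 − 25 = 33
  between Dale and Juniper: 34 + 33 − 3 = 64
Cheapest insertion is between North and Sutton, adding 22.
New total = 76 + 22 = 98.

Adding 22 by placing Spruce on the North–Sutton leg.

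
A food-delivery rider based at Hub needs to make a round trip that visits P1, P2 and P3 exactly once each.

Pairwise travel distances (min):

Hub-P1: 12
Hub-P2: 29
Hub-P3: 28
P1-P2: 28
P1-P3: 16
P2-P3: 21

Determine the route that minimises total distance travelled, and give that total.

With 3 stops there are 3!/2 = 3 distinct round trips (a route and its reverse cost the same).
Hub→P1→P2→P3→Hub: 12+28+21+28 = 89
Hub→P1→P3→P2→Hub: 12+16+21+29 = 78
Hub→P2→P1→P3→Hub: 29+28+16+28 = 101
The minimum is 78.
One optimal route: Hub → P1 → P3 → P2 → Hub (or its reverse).

Minimum total distance: 78 min.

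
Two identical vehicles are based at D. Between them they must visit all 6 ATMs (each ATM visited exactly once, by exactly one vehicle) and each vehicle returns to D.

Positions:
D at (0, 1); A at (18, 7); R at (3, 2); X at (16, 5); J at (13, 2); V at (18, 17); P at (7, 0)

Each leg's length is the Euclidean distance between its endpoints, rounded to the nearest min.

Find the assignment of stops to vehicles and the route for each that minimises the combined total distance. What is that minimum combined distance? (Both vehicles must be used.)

Try each way of splitting the stops between the two vehicles (each non-empty) and, for each split, find the best tour for each vehicle:
  {A} + {R, X, J, V, P}: 38 + 53 = 91
  {R} + {A, X, J, V, P}: 6 + 54 = 60
  {A, R} + {X, J, V, P}: 38 + 53 = 91
  {X} + {A, R, J, V, P}: 32 + 54 = 86
  {A, X} + {R, J, V, P}: 38 + 53 = 91
  {R, X} + {A, J, V, P}: 32 + 54 = 86
  … (31 splits in total)
Best: vehicle 1 D → R → D = 6; vehicle 2 D → V → A → X → J → P → D = 54; combined 60.

Minimum combined distance: 60 min.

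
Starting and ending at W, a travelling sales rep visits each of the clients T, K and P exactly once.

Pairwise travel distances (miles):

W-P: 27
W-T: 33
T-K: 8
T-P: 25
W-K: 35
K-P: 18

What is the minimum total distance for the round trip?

W-T-K-P-W: 33+8+18+27 = 86
W-T-P-K-W: 33+25+18+35 = 111
W-K-T-P-W: 35+8+25+27 = 95
The minimum is 86.
One optimal route: W → T → K → P → W (or its reverse).

Minimum total distance: 86 miles.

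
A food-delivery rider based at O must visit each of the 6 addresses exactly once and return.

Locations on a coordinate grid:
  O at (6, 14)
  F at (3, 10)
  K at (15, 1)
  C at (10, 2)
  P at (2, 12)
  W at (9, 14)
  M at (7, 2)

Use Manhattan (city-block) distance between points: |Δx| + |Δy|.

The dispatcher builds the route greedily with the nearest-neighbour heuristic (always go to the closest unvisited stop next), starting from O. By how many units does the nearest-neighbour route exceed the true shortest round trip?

6 longer than the optimal tour.

O: W=3, P=6, F=7, M=13, C=16, K=22 ⇒ W
W: P=9, F=10, C=13, M=14, K=19 ⇒ P
P: F=3, M=15, C=18, K=24 ⇒ F
F: M=12, C=15, K=21 ⇒ M
M: C=3, K=9 ⇒ C
C: K=6 ⇒ K
NN route O → W → P → F → M → C → K → O costs 58.
Optimal: O → P → F → M → K → C → W → O costs 52 (by enumerating all 360 distinct tours).
Excess = 58 − 52 = 6.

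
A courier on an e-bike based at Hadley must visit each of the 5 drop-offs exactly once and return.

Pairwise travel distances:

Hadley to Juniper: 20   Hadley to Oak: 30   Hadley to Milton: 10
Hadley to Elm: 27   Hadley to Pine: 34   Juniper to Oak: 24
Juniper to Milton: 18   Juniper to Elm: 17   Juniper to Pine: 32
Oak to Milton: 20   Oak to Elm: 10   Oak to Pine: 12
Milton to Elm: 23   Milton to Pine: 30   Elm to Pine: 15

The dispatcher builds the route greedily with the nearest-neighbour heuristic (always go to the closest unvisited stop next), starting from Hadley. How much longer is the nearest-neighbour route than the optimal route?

From Hadley: Milton=10, Juniper=20, Elm=27, Oak=30, Pine=34 → choose Milton (10).
From Milton: Juniper=18, Oak=20, Elm=23, Pine=30 → choose Juniper (18).
From Juniper: Elm=17, Oak=24, Pine=32 → choose Elm (17).
From Elm: Oak=10, Pine=15 → choose Oak (10).
From Oak: Pine=12 → choose Pine (12).
NN route Hadley → Milton → Juniper → Elm → Oak → Pine → Hadley costs 101.
Optimal: Hadley → Juniper → Elm → Pine → Oak → Milton → Hadley costs 94 (by enumerating all 60 distinct tours).
Excess = 101 − 94 = 7.

The nearest-neighbour route is 7 longer than optimal.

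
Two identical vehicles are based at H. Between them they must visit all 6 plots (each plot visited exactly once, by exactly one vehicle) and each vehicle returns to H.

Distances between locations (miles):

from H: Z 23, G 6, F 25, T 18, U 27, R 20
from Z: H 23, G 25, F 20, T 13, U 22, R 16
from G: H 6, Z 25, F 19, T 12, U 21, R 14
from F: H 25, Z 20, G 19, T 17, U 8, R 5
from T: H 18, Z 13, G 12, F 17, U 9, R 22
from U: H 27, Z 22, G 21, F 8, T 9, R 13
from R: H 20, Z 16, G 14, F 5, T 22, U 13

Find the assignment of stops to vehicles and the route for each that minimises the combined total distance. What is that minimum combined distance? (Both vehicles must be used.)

There are 2^5 − 1 = 31 ways to divide the 6 stops into two non-empty groups. For each, the best each vehicle can do is its own shortest tour through its group:
  {Z} + {G, F, T, U, R}: 46 + 60 = 106
  {G} + {Z, F, T, U, R}: 12 + 78 = 90
  {Z, G} + {F, T, U, R}: 54 + 60 = 114
  {F} + {Z, G, T, U, R}: 50 + 78 = 128
  {Z, F} + {G, T, U, R}: 68 + 60 = 128
  {G, F} + {Z, T, U, R}: 50 + 78 = 128
  … (31 splits in total)
Best: vehicle 1 H → G → H = 12; vehicle 2 H → Z → T → U → F → R → H = 78; combined 90.

Minimum combined distance: 90 miles.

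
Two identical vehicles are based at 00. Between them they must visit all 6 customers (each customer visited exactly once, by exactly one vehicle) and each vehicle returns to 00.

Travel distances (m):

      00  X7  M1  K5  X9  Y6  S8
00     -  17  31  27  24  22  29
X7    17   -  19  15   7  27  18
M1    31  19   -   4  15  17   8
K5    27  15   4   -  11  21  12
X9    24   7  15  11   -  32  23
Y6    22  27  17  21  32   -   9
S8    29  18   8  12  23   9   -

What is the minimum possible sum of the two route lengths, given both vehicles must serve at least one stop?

Try each way of splitting the stops between the two vehicles (each non-empty) and, for each split, find the best tour for each vehicle:
  {X7} + {M1, K5, X9, Y6, S8}: 34 + 78 = 112
  {M1} + {X7, K5, X9, Y6, S8}: 62 + 78 = 140
  {X7, M1} + {K5, X9, Y6, S8}: 67 + 78 = 145
  {K5} + {X7, M1, X9, Y6, S8}: 54 + 78 = 132
  {X7, K5} + {M1, X9, Y6, S8}: 59 + 78 = 137
  {M1, K5} + {X7, X9, Y6, S8}: 62 + 78 = 140
  … (31 splits in total)
Best: vehicle 1 00 → X7 → 00 = 34; vehicle 2 00 → X9 → K5 → M1 → S8 → Y6 → 00 = 78; combined 112.

Minimum combined distance: 112 m.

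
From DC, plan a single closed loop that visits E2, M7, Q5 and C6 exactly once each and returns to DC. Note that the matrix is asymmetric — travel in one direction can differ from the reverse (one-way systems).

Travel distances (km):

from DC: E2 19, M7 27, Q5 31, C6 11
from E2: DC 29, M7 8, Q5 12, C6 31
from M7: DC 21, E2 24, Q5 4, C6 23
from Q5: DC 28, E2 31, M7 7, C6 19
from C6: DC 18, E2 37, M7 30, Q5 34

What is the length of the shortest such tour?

Minimum total distance: 68 km.

DC → E2 → M7 → Q5 → C6 → DC: 19+8+4+19+18 = 68
DC → E2 → M7 → C6 → Q5 → DC: 19+8+23+34+28 = 112
DC → E2 → Q5 → M7 → C6 → DC: 19+12+7+23+18 = 79
DC → E2 → Q5 → C6 → M7 → DC: 19+12+19+30+21 = 101
DC → E2 → C6 → M7 → Q5 → DC: 19+31+30+4+28 = 112
DC → E2 → C6 → Q5 → M7 → DC: 19+31+34+7+21 = 112
DC → M7 → E2 → Q5 → C6 → DC: 27+24+12+19+18 = 100
DC → M7 → E2 → C6 → Q5 → DC: 27+24+31+34+28 = 144
DC → M7 → Q5 → E2 → C6 → DC: 27+4+31+31+18 = 111
DC → M7 → Q5 → C6 → E2 → DC: 27+4+19+37+29 = 116
DC → M7 → C6 → E2 → Q5 → DC: 27+23+37+12+28 = 127
DC → M7 → C6 → Q5 → E2 → DC: 27+23+34+31+29 = 144
DC → Q5 → E2 → M7 → C6 → DC: 31+31+8+23+18 = 111
DC → Q5 → E2 → C6 → M7 → DC: 31+31+31+30+21 = 144
… (10 more)
The minimum is 68.
One optimal route: DC → E2 → M7 → Q5 → C6 → DC.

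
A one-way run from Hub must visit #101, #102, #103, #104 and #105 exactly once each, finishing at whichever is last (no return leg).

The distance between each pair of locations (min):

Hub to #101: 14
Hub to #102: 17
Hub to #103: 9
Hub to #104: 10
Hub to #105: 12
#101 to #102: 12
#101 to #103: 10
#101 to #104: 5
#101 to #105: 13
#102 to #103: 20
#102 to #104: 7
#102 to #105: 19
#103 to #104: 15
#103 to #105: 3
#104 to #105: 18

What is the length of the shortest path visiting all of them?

37 min — the minimum one-way total.

There are 5! = 120 possible orderings.
Hub→#101→#102→#103→#104→#105: 14+12+20+15+18 = 79
Hub→#101→#102→#103→#105→#104: 14+12+20+3+18 = 67
Hub→#101→#102→#104→#103→#105: 14+12+7+15+3 = 51
Hub→#101→#102→#104→#105→#103: 14+12+7+18+3 = 54
Hub→#101→#102→#105→#103→#104: 14+12+19+3+15 = 63
Hub→#101→#102→#105→#104→#103: 14+12+19+18+15 = 78
Hub→#101→#103→#102→#104→#105: 14+10+20+7+18 = 69
Hub→#101→#103→#102→#105→#104: 14+10+20+19+18 = 81
Hub→#101→#103→#104→#102→#105: 14+10+15+7+19 = 65
Hub→#101→#103→#104→#105→#102: 14+10+15+18+19 = 76
Hub→#101→#103→#105→#102→#104: 14+10+3+19+7 = 53
Hub→#101→#103→#105→#104→#102: 14+10+3+18+7 = 52
Hub→#101→#104→#102→#103→#105: 14+5+7+20+3 = 49
Hub→#101→#104→#102→#105→#103: 14+5+7+19+3 = 48
… (106 more)
Hub→#103→#105→#101→#104→#102: 9+3+13+5+7 = 37  ← best
The minimum is 37.
One shortest path: Hub → #103 → #105 → #101 → #104 → #102.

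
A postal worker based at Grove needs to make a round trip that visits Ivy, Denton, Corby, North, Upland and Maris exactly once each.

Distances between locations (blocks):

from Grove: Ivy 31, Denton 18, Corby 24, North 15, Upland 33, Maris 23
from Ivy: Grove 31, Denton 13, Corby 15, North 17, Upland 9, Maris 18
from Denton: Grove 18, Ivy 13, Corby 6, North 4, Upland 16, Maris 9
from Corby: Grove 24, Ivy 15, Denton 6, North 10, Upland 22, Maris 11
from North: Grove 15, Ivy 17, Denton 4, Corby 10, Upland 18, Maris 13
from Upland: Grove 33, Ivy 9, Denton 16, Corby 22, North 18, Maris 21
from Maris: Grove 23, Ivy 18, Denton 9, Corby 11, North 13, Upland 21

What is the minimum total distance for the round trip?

There are 360 distinct closed tours to check (reversals are equivalent).
Grove→Ivy→Denton→Corby→North→Upland→Maris→Grove: 31+13+6+10+18+21+23 = 122
Grove→Ivy→Denton→Corby→North→Maris→Upland→Grove: 31+13+6+10+13+21+33 = 127
Grove→Ivy→Denton→Corby→Upland→North→Maris→Grove: 31+13+6+22+18+13+23 = 126
Grove→Ivy→Denton→Corby→Upland→Maris→North→Grove: 31+13+6+22+21+13+15 = 121
Grove→Ivy→Denton→Corby→Maris→North→Upland→Grove: 31+13+6+11+13+18+33 = 125
Grove→Ivy→Denton→Corby→Maris→Upland→North→Grove: 31+13+6+11+21+18+15 = 115
Grove→Ivy→Denton→North→Corby→Upland→Maris→Grove: 31+13+4+10+22+21+23 = 124
Grove→Ivy→Denton→North→Corby→Maris→Upland→Grove: 31+13+4+10+11+21+33 = 123
… (352 more)
Grove→North→Denton→Corby→Ivy→Upland→Maris→Grove: 15+4+6+15+9+21+23 = 93  ← best
The minimum is 93.
One optimal route: Grove → North → Denton → Corby → Ivy → Upland → Maris → Grove (or its reverse).

93 blocks — the shortest possible round trip.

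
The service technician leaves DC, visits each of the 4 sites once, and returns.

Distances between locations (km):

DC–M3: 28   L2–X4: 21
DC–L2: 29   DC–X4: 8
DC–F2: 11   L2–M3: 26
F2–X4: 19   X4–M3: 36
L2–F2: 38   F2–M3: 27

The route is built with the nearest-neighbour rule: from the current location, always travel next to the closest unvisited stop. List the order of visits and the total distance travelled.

109 km along DC → X4 → F2 → M3 → L2 → DC.

From DC: distances to unvisited — X4=8, F2=11, M3=28, L2=29. Nearest is X4 (8).
From X4: distances to unvisited — F2=19, L2=21, M3=36. Nearest is F2 (19).
From F2: distances to unvisited — M3=27, L2=38. Nearest is M3 (27).
From M3: distances to unvisited — L2=26. Nearest is L2 (26).
Return L2→DC: 29.
Total = 8 + 19 + 27 + 26 + 29 = 109.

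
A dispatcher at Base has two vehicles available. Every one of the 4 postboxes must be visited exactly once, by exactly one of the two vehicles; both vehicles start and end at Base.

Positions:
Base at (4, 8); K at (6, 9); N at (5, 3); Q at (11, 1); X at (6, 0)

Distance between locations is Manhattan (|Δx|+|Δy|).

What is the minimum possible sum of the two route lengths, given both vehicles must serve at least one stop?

36 — the smallest possible combined total.

There are 2^3 − 1 = 7 ways to divide the 4 stops into two non-empty groups. For each, the best each vehicle can do is its own shortest tour through its group:
  {K} + {N, Q, X}: 6 + 30 = 36
  {N} + {K, Q, X}: 12 + 32 = 44
  {K, N} + {Q, X}: 16 + 30 = 46
  {Q} + {K, N, X}: 28 + 22 = 50
  {K, Q} + {N, X}: 30 + 20 = 50
  {N, Q} + {K, X}: 28 + 22 = 50
  … (7 splits in total)
Best: vehicle 1 Base → K → Base = 6; vehicle 2 Base → N → Q → X → Base = 30; combined 36.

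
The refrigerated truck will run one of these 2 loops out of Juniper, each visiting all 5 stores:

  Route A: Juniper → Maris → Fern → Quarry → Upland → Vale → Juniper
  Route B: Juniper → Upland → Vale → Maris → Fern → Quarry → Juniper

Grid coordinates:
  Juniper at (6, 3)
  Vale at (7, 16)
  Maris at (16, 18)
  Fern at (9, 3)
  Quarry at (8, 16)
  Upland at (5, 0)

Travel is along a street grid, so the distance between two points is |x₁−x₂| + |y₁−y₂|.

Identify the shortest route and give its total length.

Route A: 25 + 22 + 14 + 19 + 18 + 14 = 112
Route B: 4 + 18 + 11 + 22 + 14 + 15 = 84

Shortest is Route B, total 84.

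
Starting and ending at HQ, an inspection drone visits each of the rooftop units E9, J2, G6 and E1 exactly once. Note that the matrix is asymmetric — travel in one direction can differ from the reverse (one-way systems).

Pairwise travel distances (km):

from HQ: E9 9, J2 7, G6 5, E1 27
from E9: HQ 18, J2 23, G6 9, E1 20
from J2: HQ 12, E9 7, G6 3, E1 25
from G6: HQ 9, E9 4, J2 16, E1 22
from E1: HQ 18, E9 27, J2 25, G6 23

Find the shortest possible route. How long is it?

HQ → E9 → J2 → G6 → E1 → HQ: 9+23+3+22+18 = 75
HQ → E9 → J2 → E1 → G6 → HQ: 9+23+25+23+9 = 89
HQ → E9 → G6 → J2 → E1 → HQ: 9+9+16+25+18 = 77
HQ → E9 → G6 → E1 → J2 → HQ: 9+9+22+25+12 = 77
HQ → E9 → E1 → J2 → G6 → HQ: 9+20+25+3+9 = 66
HQ → E9 → E1 → G6 → J2 → HQ: 9+20+23+16+12 = 80
HQ → J2 → E9 → G6 → E1 → HQ: 7+7+9+22+18 = 63
HQ → J2 → E9 → E1 → G6 → HQ: 7+7+20+23+9 = 66
HQ → J2 → G6 → E9 → E1 → HQ: 7+3+4+20+18 = 52
HQ → J2 → G6 → E1 → E9 → HQ: 7+3+22+27+18 = 77
HQ → J2 → E1 → E9 → G6 → HQ: 7+25+27+9+9 = 77
HQ → J2 → E1 → G6 → E9 → HQ: 7+25+23+4+18 = 77
HQ → G6 → E9 → J2 → E1 → HQ: 5+4+23+25+18 = 75
HQ → G6 → E9 → E1 → J2 → HQ: 5+4+20+25+12 = 66
… (10 more)
The minimum is 52.
One optimal route: HQ → J2 → G6 → E9 → E1 → HQ.

Minimum total distance: 52 km.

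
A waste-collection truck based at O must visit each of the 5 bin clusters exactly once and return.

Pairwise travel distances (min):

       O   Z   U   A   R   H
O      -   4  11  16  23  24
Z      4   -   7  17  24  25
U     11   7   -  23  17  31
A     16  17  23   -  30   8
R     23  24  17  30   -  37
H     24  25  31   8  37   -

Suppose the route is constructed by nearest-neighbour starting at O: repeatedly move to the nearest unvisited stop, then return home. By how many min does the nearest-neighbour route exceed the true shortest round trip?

From O: Z=4, U=11, A=16, R=23, H=24 → choose Z (4).
From Z: U=7, A=17, R=24, H=25 → choose U (7).
From U: R=17, A=23, H=31 → choose R (17).
From R: A=30, H=37 → choose A (30).
From A: H=8 → choose H (8).
NN route O → Z → U → R → A → H → O costs 90.
Optimal: O → Z → U → R → H → A → O costs 89 (by enumerating all 60 distinct tours).
Excess = 90 − 89 = 1.

Excess over optimum: 1 min.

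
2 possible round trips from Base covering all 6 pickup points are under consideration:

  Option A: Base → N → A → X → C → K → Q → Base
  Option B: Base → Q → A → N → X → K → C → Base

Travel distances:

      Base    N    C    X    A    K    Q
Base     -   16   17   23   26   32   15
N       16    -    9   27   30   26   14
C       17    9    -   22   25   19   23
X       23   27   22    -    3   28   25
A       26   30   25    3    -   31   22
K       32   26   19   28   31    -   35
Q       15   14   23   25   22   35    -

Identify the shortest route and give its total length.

Option A: 16 + 30 + 3 + 22 + 19 + 35 + 15 = 140
Option B: 15 + 22 + 30 + 27 + 28 + 19 + 17 = 158

Shortest is Option A, total 140.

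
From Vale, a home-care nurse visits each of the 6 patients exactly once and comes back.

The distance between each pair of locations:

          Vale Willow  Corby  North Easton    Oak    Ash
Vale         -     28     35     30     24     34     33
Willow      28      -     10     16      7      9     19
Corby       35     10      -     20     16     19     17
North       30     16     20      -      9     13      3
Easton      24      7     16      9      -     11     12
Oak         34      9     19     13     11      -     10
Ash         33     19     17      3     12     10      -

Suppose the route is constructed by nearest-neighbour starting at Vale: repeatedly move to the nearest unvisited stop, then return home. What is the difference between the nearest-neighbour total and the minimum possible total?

8 longer than the optimal tour.

Vale: Easton=24, Willow=28, North=30, Ash=33, Oak=34, Corby=35 ⇒ Easton
Easton: Willow=7, North=9, Oak=11, Ash=12, Corby=16 ⇒ Willow
Willow: Oak=9, Corby=10, North=16, Ash=19 ⇒ Oak
Oak: Ash=10, North=13, Corby=19 ⇒ Ash
Ash: North=3, Corby=17 ⇒ North
North: Corby=20 ⇒ Corby
NN route Vale → Easton → Willow → Oak → Ash → North → Corby → Vale costs 108.
Optimal: Vale → Corby → Willow → Oak → Ash → North → Easton → Vale costs 100 (by enumerating all 360 distinct tours).
Excess = 108 − 100 = 8.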